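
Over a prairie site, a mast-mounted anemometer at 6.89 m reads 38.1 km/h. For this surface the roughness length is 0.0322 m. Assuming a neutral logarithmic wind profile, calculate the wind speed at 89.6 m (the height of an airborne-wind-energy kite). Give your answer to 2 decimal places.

Log law: V(z) ∝ ln(z/z₀), so V₂/V₁ = ln(z₂/z₀) / ln(z₁/z₀).
ln(89.6/0.0322) = 7.9311, ln(6.89/0.0322) = 5.3659
V₂ = 38.1 × 7.9311/5.3659 = 38.1 × 1.4781 = 56.3147 km/h

56.31 km/h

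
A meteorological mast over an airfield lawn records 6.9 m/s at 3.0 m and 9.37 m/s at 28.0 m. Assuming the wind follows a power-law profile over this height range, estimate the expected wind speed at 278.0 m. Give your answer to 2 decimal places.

12.83 m/s

First find α: α = ln(V₂/V₁)/ln(z₂/z₁) = ln(9.37/6.9)/ln(28.0/3.0) = 0.30599/2.23359 = 0.1370
Extrapolate from 28.0 m to 278.0 m: V₃ = 9.37 × (278.0/28.0)^0.1370 = 9.37 × 1.3695 = 12.8324 m/s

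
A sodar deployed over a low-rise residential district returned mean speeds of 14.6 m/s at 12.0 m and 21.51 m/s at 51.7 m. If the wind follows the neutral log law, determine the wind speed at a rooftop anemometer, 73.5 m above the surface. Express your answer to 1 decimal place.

23.2 m/s

Log law: V ∝ ln(z/z₀). From the pair, with r = V₁/V₂ = 0.67875,
ln z₀ = (ln z₁ − r·ln z₂)/(1 − r) = (2.4849 − 0.67875×3.9455)/0.32125 = -0.6011 → z₀ = 0.5482 m
V₃ = V₁ · ln(z₃/z₀)/ln(z₁/z₀) = 14.6 × 4.8983/3.0860 = 23.1745 m/s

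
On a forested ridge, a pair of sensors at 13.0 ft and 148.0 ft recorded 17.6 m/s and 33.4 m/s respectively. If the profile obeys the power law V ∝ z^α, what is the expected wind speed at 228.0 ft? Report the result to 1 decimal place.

First find α: α = ln(V₂/V₁)/ln(z₂/z₁) = ln(33.4/17.6)/ln(148.0/13.0) = 0.64066/2.43226 = 0.2634
Extrapolate from 148.0 ft to 228.0 ft: V₃ = 33.4 × (228.0/148.0)^0.2634 = 33.4 × 1.1206 = 37.4265 m/s

37.4 m/s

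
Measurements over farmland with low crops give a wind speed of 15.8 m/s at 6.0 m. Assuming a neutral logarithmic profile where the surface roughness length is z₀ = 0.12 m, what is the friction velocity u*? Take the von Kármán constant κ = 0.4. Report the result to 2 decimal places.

Log law: V(z) = (u*/κ) · ln(z/z₀) ⇒ u* = κ · V / ln(z/z₀)
u* = 0.4 × 15.8 / ln(6.0/0.12) = 0.4 × 15.8 / 3.9120
   = 6.3200 / 3.9120 = 1.6155 m/s

u* ≈ 1.62 m/s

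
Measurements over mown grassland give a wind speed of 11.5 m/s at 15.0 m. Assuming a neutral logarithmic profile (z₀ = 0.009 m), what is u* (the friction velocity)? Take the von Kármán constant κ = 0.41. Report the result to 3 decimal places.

Log law: V(z) = (u*/κ) · ln(z/z₀) ⇒ u* = κ · V / ln(z/z₀)
u* = 0.41 × 11.5 / ln(15.0/0.009) = 0.41 × 11.5 / 7.4186
   = 4.7150 / 7.4186 = 0.6356 m/s

u* ≈ 0.636 m/s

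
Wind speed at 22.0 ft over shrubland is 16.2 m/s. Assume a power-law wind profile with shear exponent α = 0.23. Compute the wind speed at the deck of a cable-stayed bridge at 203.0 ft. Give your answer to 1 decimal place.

Power-law profile: V₂ = V₁ · (z₂/z₁)^α
V₂ = 16.2 × (203.0/22.0)^0.23 = 16.2 × (9.2273)^0.23
    = 16.2 × 1.6671 = 27.0073 m/s

27.0 m/s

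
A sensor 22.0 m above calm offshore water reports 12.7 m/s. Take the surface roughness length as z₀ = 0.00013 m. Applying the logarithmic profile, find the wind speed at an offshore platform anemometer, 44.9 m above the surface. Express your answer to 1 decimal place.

Log law: V(z) ∝ ln(z/z₀), so V₂/V₁ = ln(z₂/z₀) / ln(z₁/z₀).
ln(44.9/0.00013) = 12.7524, ln(22.0/0.00013) = 12.0390
V₂ = 12.7 × 12.7524/12.0390 = 12.7 × 1.0593 = 13.4526 m/s

13.5 m/s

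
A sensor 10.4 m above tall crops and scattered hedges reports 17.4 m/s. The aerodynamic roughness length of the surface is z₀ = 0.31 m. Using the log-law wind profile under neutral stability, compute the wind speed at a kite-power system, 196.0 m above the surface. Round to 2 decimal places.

31.94 m/s

Log law: V(z) ∝ ln(z/z₀), so V₂/V₁ = ln(z₂/z₀) / ln(z₁/z₀).
ln(196.0/0.31) = 6.4493, ln(10.4/0.31) = 3.5130
V₂ = 17.4 × 6.4493/3.5130 = 17.4 × 1.8358 = 31.9437 m/s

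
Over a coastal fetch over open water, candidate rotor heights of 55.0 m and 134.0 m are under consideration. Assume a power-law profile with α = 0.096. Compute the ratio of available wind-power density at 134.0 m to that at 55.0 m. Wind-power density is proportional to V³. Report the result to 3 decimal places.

Speed ratio: V_B/V_A = (z_B/z_A)^α = (134.0/55.0)^0.096 = (2.4364)^0.096 = 1.08925
Power-density ratio: P_B/P_A = (V_B/V_A)³ = (1.08925)³ = 1.29235

1.292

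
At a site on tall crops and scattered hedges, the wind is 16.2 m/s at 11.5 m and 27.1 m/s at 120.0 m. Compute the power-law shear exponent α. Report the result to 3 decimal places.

α ≈ 0.219

Power law: V₂/V₁ = (z₂/z₁)^α ⇒ α = ln(V₂/V₁) / ln(z₂/z₁)
α = ln(27.1/16.2) / ln(120.0/11.5) = ln(1.6728) / ln(10.4348)
  = 0.51452 / 2.34514 = 0.21940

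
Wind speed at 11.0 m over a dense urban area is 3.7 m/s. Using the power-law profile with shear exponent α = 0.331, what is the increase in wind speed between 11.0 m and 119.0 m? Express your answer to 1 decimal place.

4.4 m/s

Power law: V₂ = V₁ · (z₂/z₁)^α = 3.7 × (10.8182)^0.331 = 8.1378 m/s
ΔV = 8.1378 − 3.7 = 4.4378 m/s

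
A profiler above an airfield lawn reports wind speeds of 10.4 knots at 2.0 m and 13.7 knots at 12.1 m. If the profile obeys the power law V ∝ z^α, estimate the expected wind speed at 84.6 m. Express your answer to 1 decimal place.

18.5 knots

First find α: α = ln(V₂/V₁)/ln(z₂/z₁) = ln(13.7/10.4)/ln(12.1/2.0) = 0.27559/1.80006 = 0.1531
Extrapolate from 12.1 m to 84.6 m: V₃ = 13.7 × (84.6/12.1)^0.1531 = 13.7 × 1.3468 = 18.4513 knots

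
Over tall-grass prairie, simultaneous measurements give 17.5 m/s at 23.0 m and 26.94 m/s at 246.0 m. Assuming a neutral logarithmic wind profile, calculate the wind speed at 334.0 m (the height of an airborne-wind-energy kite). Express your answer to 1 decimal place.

28.2 m/s

Log law: V ∝ ln(z/z₀). From the pair, with r = V₁/V₂ = 0.64959,
ln z₀ = (ln z₁ − r·ln z₂)/(1 − r) = (3.1355 − 0.64959×5.5053)/0.35041 = -1.2577 → z₀ = 0.2843 m
V₃ = V₁ · ln(z₃/z₀)/ln(z₁/z₀) = 17.5 × 7.0689/4.3932 = 28.1582 m/s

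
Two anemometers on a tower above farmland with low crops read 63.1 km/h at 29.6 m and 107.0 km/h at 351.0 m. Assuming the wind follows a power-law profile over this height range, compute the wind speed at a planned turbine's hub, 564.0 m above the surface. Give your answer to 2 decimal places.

118.40 km/h

First find α: α = ln(V₂/V₁)/ln(z₂/z₁) = ln(107.0/63.1)/ln(351.0/29.6) = 0.52811/2.47301 = 0.2135
Extrapolate from 351.0 m to 564.0 m: V₃ = 107.0 × (564.0/351.0)^0.2135 = 107.0 × 1.1066 = 118.4047 km/h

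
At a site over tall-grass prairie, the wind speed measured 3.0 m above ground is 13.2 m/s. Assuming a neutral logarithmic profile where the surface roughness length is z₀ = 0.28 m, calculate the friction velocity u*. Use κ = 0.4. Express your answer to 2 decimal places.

u* ≈ 2.23 m/s

Log law: V(z) = (u*/κ) · ln(z/z₀) ⇒ u* = κ · V / ln(z/z₀)
u* = 0.4 × 13.2 / ln(3.0/0.28) = 0.4 × 13.2 / 2.3716
   = 5.2800 / 2.3716 = 2.2264 m/s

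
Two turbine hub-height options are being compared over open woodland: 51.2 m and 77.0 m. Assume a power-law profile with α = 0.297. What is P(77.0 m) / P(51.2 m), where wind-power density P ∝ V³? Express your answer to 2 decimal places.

Speed ratio: V_B/V_A = (z_B/z_A)^α = (77.0/51.2)^0.297 = (1.5039)^0.297 = 1.12885
Power-density ratio: P_B/P_A = (V_B/V_A)³ = (1.12885)³ = 1.43848

1.44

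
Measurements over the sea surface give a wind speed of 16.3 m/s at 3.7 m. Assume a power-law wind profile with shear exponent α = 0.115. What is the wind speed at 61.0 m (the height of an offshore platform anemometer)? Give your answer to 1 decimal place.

Power-law profile: V₂ = V₁ · (z₂/z₁)^α
V₂ = 16.3 × (61.0/3.7)^0.115 = 16.3 × (16.4865)^0.115
    = 16.3 × 1.3803 = 22.4987 m/s

22.5 m/s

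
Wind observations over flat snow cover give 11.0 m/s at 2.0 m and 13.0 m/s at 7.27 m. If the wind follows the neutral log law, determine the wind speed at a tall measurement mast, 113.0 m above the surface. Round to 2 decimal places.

Log law: V ∝ ln(z/z₀). From the pair, with r = V₁/V₂ = 0.84615,
ln z₀ = (ln z₁ − r·ln z₂)/(1 − r) = (0.6931 − 0.84615×1.9838)/0.15385 = -6.4052 → z₀ = 0.001653 m
V₃ = V₁ · ln(z₃/z₀)/ln(z₁/z₀) = 11.0 × 11.1326/7.0984 = 17.2517 m/s

17.25 m/s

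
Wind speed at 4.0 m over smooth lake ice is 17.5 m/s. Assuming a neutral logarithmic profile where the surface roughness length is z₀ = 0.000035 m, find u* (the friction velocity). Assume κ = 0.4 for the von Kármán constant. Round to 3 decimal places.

Log law: V(z) = (u*/κ) · ln(z/z₀) ⇒ u* = κ · V / ln(z/z₀)
u* = 0.4 × 17.5 / ln(4.0/0.000035) = 0.4 × 17.5 / 11.6465
   = 7.0000 / 11.6465 = 0.6010 m/s

u* ≈ 0.601 m/s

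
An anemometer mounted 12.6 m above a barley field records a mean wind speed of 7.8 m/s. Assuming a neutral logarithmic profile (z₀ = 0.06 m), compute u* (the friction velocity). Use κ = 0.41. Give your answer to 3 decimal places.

Log law: V(z) = (u*/κ) · ln(z/z₀) ⇒ u* = κ · V / ln(z/z₀)
u* = 0.41 × 7.8 / ln(12.6/0.06) = 0.41 × 7.8 / 5.3471
   = 3.1980 / 5.3471 = 0.5981 m/s

u* ≈ 0.598 m/s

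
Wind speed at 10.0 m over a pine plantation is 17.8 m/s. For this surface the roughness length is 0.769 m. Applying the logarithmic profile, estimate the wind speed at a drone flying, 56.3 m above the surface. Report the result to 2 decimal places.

29.79 m/s

Log law: V(z) ∝ ln(z/z₀), so V₂/V₁ = ln(z₂/z₀) / ln(z₁/z₀).
ln(56.3/0.769) = 4.2934, ln(10.0/0.769) = 2.5652
V₂ = 17.8 × 4.2934/2.5652 = 17.8 × 1.6737 = 29.7912 m/s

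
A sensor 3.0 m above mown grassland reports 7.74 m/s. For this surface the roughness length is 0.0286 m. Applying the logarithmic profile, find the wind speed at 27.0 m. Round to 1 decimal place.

11.4 m/s

Log law: V(z) ∝ ln(z/z₀), so V₂/V₁ = ln(z₂/z₀) / ln(z₁/z₀).
ln(27.0/0.0286) = 6.8502, ln(3.0/0.0286) = 4.6530
V₂ = 7.74 × 6.8502/4.6530 = 7.74 × 1.4722 = 11.3950 m/s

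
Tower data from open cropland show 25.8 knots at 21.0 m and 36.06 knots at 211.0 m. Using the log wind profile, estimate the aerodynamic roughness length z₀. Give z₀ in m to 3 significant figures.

z₀ ≈ 0.0634 m

Log law: V(z) ∝ ln(z/z₀). With r = V₁/V₂ = 25.8/36.06 = 0.71547,
r · ln(z₂/z₀) = ln(z₁/z₀) ⇒ ln z₀ = (ln z₁ − r·ln z₂)/(1 − r)
ln z₀ = (3.04452 − 0.71547×5.35186) / 0.28453 = -2.7575
z₀ = exp(-2.7575) = 0.06345 m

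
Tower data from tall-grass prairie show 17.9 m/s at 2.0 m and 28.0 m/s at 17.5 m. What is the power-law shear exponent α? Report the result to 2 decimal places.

Power law: V₂/V₁ = (z₂/z₁)^α ⇒ α = ln(V₂/V₁) / ln(z₂/z₁)
α = ln(28.0/17.9) / ln(17.5/2.0) = ln(1.5642) / ln(8.7500)
  = 0.44740 / 2.16905 = 0.20627

α ≈ 0.21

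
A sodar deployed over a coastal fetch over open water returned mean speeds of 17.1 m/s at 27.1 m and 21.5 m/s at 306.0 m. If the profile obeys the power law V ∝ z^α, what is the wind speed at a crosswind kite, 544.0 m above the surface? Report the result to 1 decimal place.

22.7 m/s

First find α: α = ln(V₂/V₁)/ln(z₂/z₁) = ln(21.5/17.1)/ln(306.0/27.1) = 0.22897/2.42405 = 0.0945
Extrapolate from 306.0 m to 544.0 m: V₃ = 21.5 × (544.0/306.0)^0.0945 = 21.5 × 1.0559 = 22.7008 m/s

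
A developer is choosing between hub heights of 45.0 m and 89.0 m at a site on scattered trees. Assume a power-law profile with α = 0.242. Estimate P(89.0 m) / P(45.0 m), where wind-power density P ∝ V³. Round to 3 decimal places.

1.641

Speed ratio: V_B/V_A = (z_B/z_A)^α = (89.0/45.0)^0.242 = (1.9778)^0.242 = 1.17944
Power-density ratio: P_B/P_A = (V_B/V_A)³ = (1.17944)³ = 1.64068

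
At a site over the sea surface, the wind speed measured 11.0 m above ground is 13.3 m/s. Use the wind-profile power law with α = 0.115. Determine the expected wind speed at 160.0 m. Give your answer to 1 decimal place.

Power-law profile: V₂ = V₁ · (z₂/z₁)^α
V₂ = 13.3 × (160.0/11.0)^0.115 = 13.3 × (14.5455)^0.115
    = 13.3 × 1.3605 = 18.0953 m/s

18.1 m/s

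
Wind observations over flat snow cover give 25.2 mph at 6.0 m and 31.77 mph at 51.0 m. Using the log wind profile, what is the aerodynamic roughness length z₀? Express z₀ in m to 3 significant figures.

z₀ ≈ 0.00163 m

Log law: V(z) ∝ ln(z/z₀). With r = V₁/V₂ = 25.2/31.77 = 0.79320,
r · ln(z₂/z₀) = ln(z₁/z₀) ⇒ ln z₀ = (ln z₁ − r·ln z₂)/(1 − r)
ln z₀ = (1.79176 − 0.79320×3.93183) / 0.20680 = -6.4167
z₀ = exp(-6.4167) = 0.001634 m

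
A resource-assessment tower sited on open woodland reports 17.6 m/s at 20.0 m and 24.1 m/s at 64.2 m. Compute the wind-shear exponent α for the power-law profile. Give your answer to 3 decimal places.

Power law: V₂/V₁ = (z₂/z₁)^α ⇒ α = ln(V₂/V₁) / ln(z₂/z₁)
α = ln(24.1/17.6) / ln(64.2/20.0) = ln(1.3693) / ln(3.2100)
  = 0.31431 / 1.16627 = 0.26950

α ≈ 0.270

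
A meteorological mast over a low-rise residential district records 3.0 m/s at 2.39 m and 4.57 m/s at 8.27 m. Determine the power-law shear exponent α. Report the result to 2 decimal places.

α ≈ 0.34

Power law: V₂/V₁ = (z₂/z₁)^α ⇒ α = ln(V₂/V₁) / ln(z₂/z₁)
α = ln(4.57/3.0) / ln(8.27/2.39) = ln(1.5233) / ln(3.4603)
  = 0.42090 / 1.24134 = 0.33907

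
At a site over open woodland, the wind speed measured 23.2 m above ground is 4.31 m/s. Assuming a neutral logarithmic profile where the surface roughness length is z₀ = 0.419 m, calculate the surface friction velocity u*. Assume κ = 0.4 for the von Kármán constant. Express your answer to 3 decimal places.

Log law: V(z) = (u*/κ) · ln(z/z₀) ⇒ u* = κ · V / ln(z/z₀)
u* = 0.4 × 4.31 / ln(23.2/0.419) = 0.4 × 4.31 / 4.0140
   = 1.7240 / 4.0140 = 0.4295 m/s

u* ≈ 0.429 m/s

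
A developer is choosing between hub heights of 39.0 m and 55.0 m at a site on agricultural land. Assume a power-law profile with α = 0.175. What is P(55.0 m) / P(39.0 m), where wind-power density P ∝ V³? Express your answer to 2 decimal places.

Speed ratio: V_B/V_A = (z_B/z_A)^α = (55.0/39.0)^0.175 = (1.4103)^0.175 = 1.06201
Power-density ratio: P_B/P_A = (V_B/V_A)³ = (1.06201)³ = 1.19779

1.20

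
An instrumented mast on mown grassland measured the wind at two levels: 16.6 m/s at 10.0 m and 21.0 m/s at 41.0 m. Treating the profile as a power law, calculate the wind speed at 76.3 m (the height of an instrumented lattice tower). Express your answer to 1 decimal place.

First find α: α = ln(V₂/V₁)/ln(z₂/z₁) = ln(21.0/16.6)/ln(41.0/10.0) = 0.23512/1.41099 = 0.1666
Extrapolate from 41.0 m to 76.3 m: V₃ = 21.0 × (76.3/41.0)^0.1666 = 21.0 × 1.1090 = 23.2899 m/s

23.3 m/s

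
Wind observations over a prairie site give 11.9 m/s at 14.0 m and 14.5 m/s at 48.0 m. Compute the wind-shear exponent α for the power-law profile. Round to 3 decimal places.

α ≈ 0.160

Power law: V₂/V₁ = (z₂/z₁)^α ⇒ α = ln(V₂/V₁) / ln(z₂/z₁)
α = ln(14.5/11.9) / ln(48.0/14.0) = ln(1.2185) / ln(3.4286)
  = 0.19761 / 1.23214 = 0.16038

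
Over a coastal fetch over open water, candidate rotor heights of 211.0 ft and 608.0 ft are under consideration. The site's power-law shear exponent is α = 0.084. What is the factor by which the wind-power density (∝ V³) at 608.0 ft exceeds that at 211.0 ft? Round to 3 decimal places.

Speed ratio: V_B/V_A = (z_B/z_A)^α = (608.0/211.0)^0.084 = (2.8815)^0.084 = 1.09297
Power-density ratio: P_B/P_A = (V_B/V_A)³ = (1.09297)³ = 1.30564

1.306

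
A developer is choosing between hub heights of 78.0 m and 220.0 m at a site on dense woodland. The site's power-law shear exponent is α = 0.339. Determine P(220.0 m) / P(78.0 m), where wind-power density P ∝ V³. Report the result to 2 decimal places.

2.87

Speed ratio: V_B/V_A = (z_B/z_A)^α = (220.0/78.0)^0.339 = (2.8205)^0.339 = 1.42122
Power-density ratio: P_B/P_A = (V_B/V_A)³ = (1.42122)³ = 2.87067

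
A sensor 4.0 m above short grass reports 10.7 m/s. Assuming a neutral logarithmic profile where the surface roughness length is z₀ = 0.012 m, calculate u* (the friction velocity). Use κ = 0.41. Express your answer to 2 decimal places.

Log law: V(z) = (u*/κ) · ln(z/z₀) ⇒ u* = κ · V / ln(z/z₀)
u* = 0.41 × 10.7 / ln(4.0/0.012) = 0.41 × 10.7 / 5.8091
   = 4.3870 / 5.8091 = 0.7552 m/s

u* ≈ 0.76 m/s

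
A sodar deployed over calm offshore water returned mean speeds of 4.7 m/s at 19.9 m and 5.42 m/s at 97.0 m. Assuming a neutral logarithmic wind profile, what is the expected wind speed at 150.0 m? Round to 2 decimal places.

5.62 m/s

Log law: V ∝ ln(z/z₀). From the pair, with r = V₁/V₂ = 0.86716,
ln z₀ = (ln z₁ − r·ln z₂)/(1 − r) = (2.9907 − 0.86716×4.5747)/0.13284 = -7.3492 → z₀ = 0.0006431 m
V₃ = V₁ · ln(z₃/z₀)/ln(z₁/z₀) = 4.7 × 12.3599/10.3399 = 5.6181 m/s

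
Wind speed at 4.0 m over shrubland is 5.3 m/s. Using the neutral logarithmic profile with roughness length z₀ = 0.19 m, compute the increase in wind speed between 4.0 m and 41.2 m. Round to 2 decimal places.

Log law: V₂ = V₁ · ln(z₂/z₀)/ln(z₁/z₀) = 5.3 × 5.3792/3.0470 = 9.3565 m/s
ΔV = 9.3565 − 5.3 = 4.0565 m/s

4.06 m/s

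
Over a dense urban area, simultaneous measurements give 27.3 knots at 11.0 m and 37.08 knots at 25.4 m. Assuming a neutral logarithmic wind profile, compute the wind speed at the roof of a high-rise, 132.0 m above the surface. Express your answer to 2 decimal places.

Log law: V ∝ ln(z/z₀). From the pair, with r = V₁/V₂ = 0.73625,
ln z₀ = (ln z₁ − r·ln z₂)/(1 − r) = (2.3979 − 0.73625×3.2347)/0.26375 = 0.0619 → z₀ = 1.064 m
V₃ = V₁ · ln(z₃/z₀)/ln(z₁/z₀) = 27.3 × 4.8209/2.3360 = 56.3402 knots

56.34 knots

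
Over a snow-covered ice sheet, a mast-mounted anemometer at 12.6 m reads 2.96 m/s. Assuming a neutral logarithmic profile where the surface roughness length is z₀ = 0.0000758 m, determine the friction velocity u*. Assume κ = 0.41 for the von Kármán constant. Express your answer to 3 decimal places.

Log law: V(z) = (u*/κ) · ln(z/z₀) ⇒ u* = κ · V / ln(z/z₀)
u* = 0.41 × 2.96 / ln(12.6/0.0000758) = 0.41 × 2.96 / 12.0211
   = 1.2136 / 12.0211 = 0.1010 m/s

u* ≈ 0.101 m/s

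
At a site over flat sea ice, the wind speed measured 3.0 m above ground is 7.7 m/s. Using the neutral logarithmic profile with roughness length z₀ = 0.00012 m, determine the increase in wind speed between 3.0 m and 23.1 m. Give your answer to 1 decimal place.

Log law: V₂ = V₁ · ln(z₂/z₀)/ln(z₁/z₀) = 7.7 × 12.1679/10.1266 = 9.2521 m/s
ΔV = 9.2521 − 7.7 = 1.5521 m/s

1.6 m/s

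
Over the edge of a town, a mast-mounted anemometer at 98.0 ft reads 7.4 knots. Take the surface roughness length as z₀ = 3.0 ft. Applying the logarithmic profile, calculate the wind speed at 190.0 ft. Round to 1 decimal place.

8.8 knots

Log law: V(z) ∝ ln(z/z₀), so V₂/V₁ = ln(z₂/z₀) / ln(z₁/z₀).
ln(190.0/3.0) = 4.1484, ln(98.0/3.0) = 3.4864
V₂ = 7.4 × 4.1484/3.4864 = 7.4 × 1.1899 = 8.8053 knots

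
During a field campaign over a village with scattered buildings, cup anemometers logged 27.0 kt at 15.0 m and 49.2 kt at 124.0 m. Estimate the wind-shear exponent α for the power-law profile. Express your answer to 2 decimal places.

α ≈ 0.28

Power law: V₂/V₁ = (z₂/z₁)^α ⇒ α = ln(V₂/V₁) / ln(z₂/z₁)
α = ln(49.2/27.0) / ln(124.0/15.0) = ln(1.8222) / ln(8.2667)
  = 0.60006 / 2.11223 = 0.28409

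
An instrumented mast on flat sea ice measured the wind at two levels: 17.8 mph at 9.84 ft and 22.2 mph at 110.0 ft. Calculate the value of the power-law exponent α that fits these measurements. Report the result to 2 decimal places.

Power law: V₂/V₁ = (z₂/z₁)^α ⇒ α = ln(V₂/V₁) / ln(z₂/z₁)
α = ln(22.2/17.8) / ln(110.0/9.84) = ln(1.2472) / ln(11.1789)
  = 0.22089 / 2.41402 = 0.09150

α ≈ 0.09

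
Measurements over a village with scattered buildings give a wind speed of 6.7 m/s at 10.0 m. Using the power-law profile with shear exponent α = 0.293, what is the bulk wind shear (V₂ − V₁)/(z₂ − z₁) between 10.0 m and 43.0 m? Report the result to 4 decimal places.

Power law: V₂ = V₁ · (z₂/z₁)^α = 6.7 × (4.3000)^0.293 = 10.2726 m/s
ΔV/Δz = (10.2726 − 6.7)/(43.0 − 10.0) = 3.5726/33.0000 = 0.10826 m/s/m

0.1083 m/s/m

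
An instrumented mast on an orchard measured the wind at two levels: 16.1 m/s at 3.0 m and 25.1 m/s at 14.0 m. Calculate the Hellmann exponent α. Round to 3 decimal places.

α ≈ 0.288

Power law: V₂/V₁ = (z₂/z₁)^α ⇒ α = ln(V₂/V₁) / ln(z₂/z₁)
α = ln(25.1/16.1) / ln(14.0/3.0) = ln(1.5590) / ln(4.6667)
  = 0.44405 / 1.54045 = 0.28826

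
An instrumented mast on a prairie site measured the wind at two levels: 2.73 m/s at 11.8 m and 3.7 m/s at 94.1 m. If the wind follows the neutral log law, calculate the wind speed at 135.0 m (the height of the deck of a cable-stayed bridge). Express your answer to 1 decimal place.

3.9 m/s

Log law: V ∝ ln(z/z₀). From the pair, with r = V₁/V₂ = 0.73784,
ln z₀ = (ln z₁ − r·ln z₂)/(1 − r) = (2.4681 − 0.73784×4.5444)/0.26216 = -3.3754 → z₀ = 0.03420 m
V₃ = V₁ · ln(z₃/z₀)/ln(z₁/z₀) = 2.73 × 8.2807/5.8435 = 3.8686 m/s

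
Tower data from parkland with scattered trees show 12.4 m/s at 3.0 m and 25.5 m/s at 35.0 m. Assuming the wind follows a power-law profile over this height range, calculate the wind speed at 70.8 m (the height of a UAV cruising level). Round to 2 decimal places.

First find α: α = ln(V₂/V₁)/ln(z₂/z₁) = ln(25.5/12.4)/ln(35.0/3.0) = 0.72098/2.45674 = 0.2935
Extrapolate from 35.0 m to 70.8 m: V₃ = 25.5 × (70.8/35.0)^0.2935 = 25.5 × 1.2297 = 31.3568 m/s

31.36 m/s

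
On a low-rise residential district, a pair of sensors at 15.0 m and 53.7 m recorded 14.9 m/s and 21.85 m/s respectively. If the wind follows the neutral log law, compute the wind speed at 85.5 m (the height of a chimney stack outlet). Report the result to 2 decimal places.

24.38 m/s

Log law: V ∝ ln(z/z₀). From the pair, with r = V₁/V₂ = 0.68192,
ln z₀ = (ln z₁ − r·ln z₂)/(1 − r) = (2.7081 − 0.68192×3.9834)/0.31808 = -0.0262 → z₀ = 0.9742 m
V₃ = V₁ · ln(z₃/z₀)/ln(z₁/z₀) = 14.9 × 4.4747/2.7342 = 24.3845 m/s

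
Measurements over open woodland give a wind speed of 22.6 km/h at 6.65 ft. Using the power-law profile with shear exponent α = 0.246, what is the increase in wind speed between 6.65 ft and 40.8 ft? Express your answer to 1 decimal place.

12.7 km/h

Power law: V₂ = V₁ · (z₂/z₁)^α = 22.6 × (6.1353)^0.246 = 35.3115 km/h
ΔV = 35.3115 − 22.6 = 12.7115 km/h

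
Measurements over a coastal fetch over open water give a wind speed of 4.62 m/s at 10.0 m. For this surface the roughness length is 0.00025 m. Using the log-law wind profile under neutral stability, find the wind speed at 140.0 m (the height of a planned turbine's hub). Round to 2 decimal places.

Log law: V(z) ∝ ln(z/z₀), so V₂/V₁ = ln(z₂/z₀) / ln(z₁/z₀).
ln(140.0/0.00025) = 13.2357, ln(10.0/0.00025) = 10.5966
V₂ = 4.62 × 13.2357/10.5966 = 4.62 × 1.2490 = 5.7706 m/s

5.77 m/s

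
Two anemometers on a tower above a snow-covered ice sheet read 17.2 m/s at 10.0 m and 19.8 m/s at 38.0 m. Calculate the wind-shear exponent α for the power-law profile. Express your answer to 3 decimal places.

α ≈ 0.105

Power law: V₂/V₁ = (z₂/z₁)^α ⇒ α = ln(V₂/V₁) / ln(z₂/z₁)
α = ln(19.8/17.2) / ln(38.0/10.0) = ln(1.1512) / ln(3.8000)
  = 0.14077 / 1.33500 = 0.10545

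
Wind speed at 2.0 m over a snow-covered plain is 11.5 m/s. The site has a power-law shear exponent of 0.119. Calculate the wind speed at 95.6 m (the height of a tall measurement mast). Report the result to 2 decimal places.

18.22 m/s

Power-law profile: V₂ = V₁ · (z₂/z₁)^α
V₂ = 11.5 × (95.6/2.0)^0.119 = 11.5 × (47.8000)^0.119
    = 11.5 × 1.5844 = 18.2201 m/s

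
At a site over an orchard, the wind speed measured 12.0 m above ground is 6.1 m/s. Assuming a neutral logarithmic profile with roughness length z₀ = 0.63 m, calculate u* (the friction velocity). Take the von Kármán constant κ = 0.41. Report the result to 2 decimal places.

u* ≈ 0.85 m/s

Log law: V(z) = (u*/κ) · ln(z/z₀) ⇒ u* = κ · V / ln(z/z₀)
u* = 0.41 × 6.1 / ln(12.0/0.63) = 0.41 × 6.1 / 2.9469
   = 2.5010 / 2.9469 = 0.8487 m/s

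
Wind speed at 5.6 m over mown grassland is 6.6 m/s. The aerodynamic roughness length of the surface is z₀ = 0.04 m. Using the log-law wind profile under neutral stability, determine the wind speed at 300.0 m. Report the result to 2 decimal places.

Log law: V(z) ∝ ln(z/z₀), so V₂/V₁ = ln(z₂/z₀) / ln(z₁/z₀).
ln(300.0/0.04) = 8.9227, ln(5.6/0.04) = 4.9416
V₂ = 6.6 × 8.9227/4.9416 = 6.6 × 1.8056 = 11.9170 m/s

11.92 m/s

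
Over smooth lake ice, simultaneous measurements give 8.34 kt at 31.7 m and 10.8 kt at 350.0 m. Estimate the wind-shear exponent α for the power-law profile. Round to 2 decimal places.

Power law: V₂/V₁ = (z₂/z₁)^α ⇒ α = ln(V₂/V₁) / ln(z₂/z₁)
α = ln(10.8/8.34) / ln(350.0/31.7) = ln(1.2950) / ln(11.0410)
  = 0.25848 / 2.40162 = 0.10763

α ≈ 0.11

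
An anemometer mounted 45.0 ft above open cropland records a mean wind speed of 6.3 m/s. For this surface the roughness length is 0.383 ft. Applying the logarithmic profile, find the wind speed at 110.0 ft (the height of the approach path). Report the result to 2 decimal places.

Log law: V(z) ∝ ln(z/z₀), so V₂/V₁ = ln(z₂/z₀) / ln(z₁/z₀).
ln(110.0/0.383) = 5.6602, ln(45.0/0.383) = 4.7664
V₂ = 6.3 × 5.6602/4.7664 = 6.3 × 1.1875 = 7.4814 m/s

7.48 m/s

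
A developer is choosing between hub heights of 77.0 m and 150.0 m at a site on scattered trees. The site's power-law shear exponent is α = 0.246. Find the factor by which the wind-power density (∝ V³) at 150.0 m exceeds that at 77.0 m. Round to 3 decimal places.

1.636

Speed ratio: V_B/V_A = (z_B/z_A)^α = (150.0/77.0)^0.246 = (1.9481)^0.246 = 1.17826
Power-density ratio: P_B/P_A = (V_B/V_A)³ = (1.17826)³ = 1.63578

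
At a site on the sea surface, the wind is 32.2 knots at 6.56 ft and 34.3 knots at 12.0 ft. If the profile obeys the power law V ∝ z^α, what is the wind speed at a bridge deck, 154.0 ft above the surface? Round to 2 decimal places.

44.80 knots

First find α: α = ln(V₂/V₁)/ln(z₂/z₁) = ln(34.3/32.2)/ln(12.0/6.56) = 0.06318/0.60392 = 0.1046
Extrapolate from 12.0 ft to 154.0 ft: V₃ = 34.3 × (154.0/12.0)^0.1046 = 34.3 × 1.3060 = 44.7964 knots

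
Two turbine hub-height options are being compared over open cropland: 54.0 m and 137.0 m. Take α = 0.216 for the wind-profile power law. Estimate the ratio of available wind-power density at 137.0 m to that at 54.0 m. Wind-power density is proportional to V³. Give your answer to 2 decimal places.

Speed ratio: V_B/V_A = (z_B/z_A)^α = (137.0/54.0)^0.216 = (2.5370)^0.216 = 1.22274
Power-density ratio: P_B/P_A = (V_B/V_A)³ = (1.22274)³ = 1.82812

1.83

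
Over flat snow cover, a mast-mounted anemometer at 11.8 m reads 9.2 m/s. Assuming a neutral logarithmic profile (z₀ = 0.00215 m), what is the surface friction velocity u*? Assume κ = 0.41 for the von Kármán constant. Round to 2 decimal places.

u* ≈ 0.44 m/s

Log law: V(z) = (u*/κ) · ln(z/z₀) ⇒ u* = κ · V / ln(z/z₀)
u* = 0.41 × 9.2 / ln(11.8/0.00215) = 0.41 × 9.2 / 8.6104
   = 3.7720 / 8.6104 = 0.4381 m/s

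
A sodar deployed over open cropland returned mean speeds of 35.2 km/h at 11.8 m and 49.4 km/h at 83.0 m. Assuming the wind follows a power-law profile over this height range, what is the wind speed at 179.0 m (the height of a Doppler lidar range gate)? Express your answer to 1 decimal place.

First find α: α = ln(V₂/V₁)/ln(z₂/z₁) = ln(49.4/35.2)/ln(83.0/11.8) = 0.33890/1.95074 = 0.1737
Extrapolate from 83.0 m to 179.0 m: V₃ = 49.4 × (179.0/83.0)^0.1737 = 49.4 × 1.1428 = 56.4565 km/h

56.5 km/h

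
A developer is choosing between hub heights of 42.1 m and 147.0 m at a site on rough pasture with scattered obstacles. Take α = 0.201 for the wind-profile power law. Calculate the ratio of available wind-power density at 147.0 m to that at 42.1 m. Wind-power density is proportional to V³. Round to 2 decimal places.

2.13

Speed ratio: V_B/V_A = (z_B/z_A)^α = (147.0/42.1)^0.201 = (3.4917)^0.201 = 1.28573
Power-density ratio: P_B/P_A = (V_B/V_A)³ = (1.28573)³ = 2.12545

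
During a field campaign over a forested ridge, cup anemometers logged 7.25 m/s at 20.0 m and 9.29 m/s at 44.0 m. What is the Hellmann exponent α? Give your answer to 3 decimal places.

Power law: V₂/V₁ = (z₂/z₁)^α ⇒ α = ln(V₂/V₁) / ln(z₂/z₁)
α = ln(9.29/7.25) / ln(44.0/20.0) = ln(1.2814) / ln(2.2000)
  = 0.24794 / 0.78846 = 0.31446

α ≈ 0.314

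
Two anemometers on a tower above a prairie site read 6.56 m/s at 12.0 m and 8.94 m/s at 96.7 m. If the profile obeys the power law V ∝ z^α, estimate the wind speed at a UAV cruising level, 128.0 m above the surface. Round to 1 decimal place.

First find α: α = ln(V₂/V₁)/ln(z₂/z₁) = ln(8.94/6.56)/ln(96.7/12.0) = 0.30954/2.08671 = 0.1483
Extrapolate from 96.7 m to 128.0 m: V₃ = 8.94 × (128.0/96.7)^0.1483 = 8.94 × 1.0425 = 9.3197 m/s

9.3 m/s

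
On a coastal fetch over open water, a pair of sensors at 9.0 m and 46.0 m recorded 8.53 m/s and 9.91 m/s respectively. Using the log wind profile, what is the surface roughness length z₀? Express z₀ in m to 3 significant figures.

z₀ ≈ 0.000376 m

Log law: V(z) ∝ ln(z/z₀). With r = V₁/V₂ = 8.53/9.91 = 0.86075,
r · ln(z₂/z₀) = ln(z₁/z₀) ⇒ ln z₀ = (ln z₁ − r·ln z₂)/(1 − r)
ln z₀ = (2.19722 − 0.86075×3.82864) / 0.13925 = -7.8868
z₀ = exp(-7.8868) = 0.0003757 m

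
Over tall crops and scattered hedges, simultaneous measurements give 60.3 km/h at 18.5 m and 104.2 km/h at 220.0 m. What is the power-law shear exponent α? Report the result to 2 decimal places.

α ≈ 0.22

Power law: V₂/V₁ = (z₂/z₁)^α ⇒ α = ln(V₂/V₁) / ln(z₂/z₁)
α = ln(104.2/60.3) / ln(220.0/18.5) = ln(1.7280) / ln(11.8919)
  = 0.54698 / 2.47586 = 0.22093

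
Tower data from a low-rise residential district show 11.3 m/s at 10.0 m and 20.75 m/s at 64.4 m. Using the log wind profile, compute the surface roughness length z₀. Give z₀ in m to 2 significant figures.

z₀ ≈ 1.1 m

Log law: V(z) ∝ ln(z/z₀). With r = V₁/V₂ = 11.3/20.75 = 0.54458,
r · ln(z₂/z₀) = ln(z₁/z₀) ⇒ ln z₀ = (ln z₁ − r·ln z₂)/(1 − r)
ln z₀ = (2.30259 − 0.54458×4.16511) / 0.45542 = 0.0754
z₀ = exp(0.0754) = 1.078 m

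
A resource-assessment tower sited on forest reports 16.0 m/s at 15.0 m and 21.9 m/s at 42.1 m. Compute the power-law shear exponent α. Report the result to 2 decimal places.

Power law: V₂/V₁ = (z₂/z₁)^α ⇒ α = ln(V₂/V₁) / ln(z₂/z₁)
α = ln(21.9/16.0) / ln(42.1/15.0) = ln(1.3687) / ln(2.8067)
  = 0.31390 / 1.03200 = 0.30417

α ≈ 0.30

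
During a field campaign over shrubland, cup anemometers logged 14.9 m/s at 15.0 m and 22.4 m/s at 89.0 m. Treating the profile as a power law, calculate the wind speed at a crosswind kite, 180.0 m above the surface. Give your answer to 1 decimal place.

26.3 m/s

First find α: α = ln(V₂/V₁)/ln(z₂/z₁) = ln(22.4/14.9)/ln(89.0/15.0) = 0.40770/1.78059 = 0.2290
Extrapolate from 89.0 m to 180.0 m: V₃ = 22.4 × (180.0/89.0)^0.2290 = 22.4 × 1.1750 = 26.3200 m/s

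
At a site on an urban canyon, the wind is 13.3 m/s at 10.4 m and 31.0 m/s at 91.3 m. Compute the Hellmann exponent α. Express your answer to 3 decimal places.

Power law: V₂/V₁ = (z₂/z₁)^α ⇒ α = ln(V₂/V₁) / ln(z₂/z₁)
α = ln(31.0/13.3) / ln(91.3/10.4) = ln(2.3308) / ln(8.7788)
  = 0.84622 / 2.17234 = 0.38954

α ≈ 0.390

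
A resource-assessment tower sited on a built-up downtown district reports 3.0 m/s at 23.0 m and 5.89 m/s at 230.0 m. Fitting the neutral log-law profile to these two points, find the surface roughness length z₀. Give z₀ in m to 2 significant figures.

Log law: V(z) ∝ ln(z/z₀). With r = V₁/V₂ = 3.0/5.89 = 0.50934,
r · ln(z₂/z₀) = ln(z₁/z₀) ⇒ ln z₀ = (ln z₁ − r·ln z₂)/(1 − r)
ln z₀ = (3.13549 − 0.50934×5.43808) / 0.49066 = 0.7453
z₀ = exp(0.7453) = 2.107 m

z₀ ≈ 2.1 m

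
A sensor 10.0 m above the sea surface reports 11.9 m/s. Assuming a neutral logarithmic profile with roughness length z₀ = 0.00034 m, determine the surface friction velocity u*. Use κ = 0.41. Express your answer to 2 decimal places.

Log law: V(z) = (u*/κ) · ln(z/z₀) ⇒ u* = κ · V / ln(z/z₀)
u* = 0.41 × 11.9 / ln(10.0/0.00034) = 0.41 × 11.9 / 10.2892
   = 4.8790 / 10.2892 = 0.4742 m/s

u* ≈ 0.47 m/s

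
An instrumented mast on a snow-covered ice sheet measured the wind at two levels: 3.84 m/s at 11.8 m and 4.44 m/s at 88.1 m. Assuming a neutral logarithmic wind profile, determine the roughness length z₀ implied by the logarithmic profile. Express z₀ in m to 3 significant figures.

Log law: V(z) ∝ ln(z/z₀). With r = V₁/V₂ = 3.84/4.44 = 0.86486,
r · ln(z₂/z₀) = ln(z₁/z₀) ⇒ ln z₀ = (ln z₁ − r·ln z₂)/(1 − r)
ln z₀ = (2.46810 − 0.86486×4.47847) / 0.13514 = -10.3983
z₀ = exp(-10.3983) = 0.00003048 m

z₀ ≈ 0.0000305 m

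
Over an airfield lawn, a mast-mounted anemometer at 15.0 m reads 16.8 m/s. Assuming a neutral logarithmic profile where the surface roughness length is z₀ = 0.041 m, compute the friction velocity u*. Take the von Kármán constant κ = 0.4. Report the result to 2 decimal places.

Log law: V(z) = (u*/κ) · ln(z/z₀) ⇒ u* = κ · V / ln(z/z₀)
u* = 0.4 × 16.8 / ln(15.0/0.041) = 0.4 × 16.8 / 5.9022
   = 6.7200 / 5.9022 = 1.1386 m/s

u* ≈ 1.14 m/s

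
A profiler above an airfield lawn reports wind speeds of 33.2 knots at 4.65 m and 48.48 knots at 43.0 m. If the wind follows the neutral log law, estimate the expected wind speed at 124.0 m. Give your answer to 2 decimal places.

55.76 knots

Log law: V ∝ ln(z/z₀). From the pair, with r = V₁/V₂ = 0.68482,
ln z₀ = (ln z₁ − r·ln z₂)/(1 − r) = (1.5369 − 0.68482×3.7612)/0.31518 = -3.2961 → z₀ = 0.03703 m
V₃ = V₁ · ln(z₃/z₀)/ln(z₁/z₀) = 33.2 × 8.1164/4.8330 = 55.7553 knots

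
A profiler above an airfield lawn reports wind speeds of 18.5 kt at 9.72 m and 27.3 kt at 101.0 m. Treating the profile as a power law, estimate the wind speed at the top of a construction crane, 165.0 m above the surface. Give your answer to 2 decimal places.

29.62 kt

First find α: α = ln(V₂/V₁)/ln(z₂/z₁) = ln(27.3/18.5)/ln(101.0/9.72) = 0.38912/2.34093 = 0.1662
Extrapolate from 101.0 m to 165.0 m: V₃ = 27.3 × (165.0/101.0)^0.1662 = 27.3 × 1.0850 = 29.6207 kt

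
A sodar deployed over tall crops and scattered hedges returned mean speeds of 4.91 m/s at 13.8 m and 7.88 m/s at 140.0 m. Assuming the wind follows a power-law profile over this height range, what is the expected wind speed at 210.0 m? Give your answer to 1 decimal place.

First find α: α = ln(V₂/V₁)/ln(z₂/z₁) = ln(7.88/4.91)/ln(140.0/13.8) = 0.47305/2.31697 = 0.2042
Extrapolate from 140.0 m to 210.0 m: V₃ = 7.88 × (210.0/140.0)^0.2042 = 7.88 × 1.0863 = 8.5601 m/s

8.6 m/s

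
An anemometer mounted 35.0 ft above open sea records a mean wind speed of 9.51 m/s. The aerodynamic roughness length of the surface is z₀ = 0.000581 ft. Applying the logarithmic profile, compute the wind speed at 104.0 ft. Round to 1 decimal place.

Log law: V(z) ∝ ln(z/z₀), so V₂/V₁ = ln(z₂/z₀) / ln(z₁/z₀).
ln(104.0/0.000581) = 12.0952, ln(35.0/0.000581) = 11.0061
V₂ = 9.51 × 12.0952/11.0061 = 9.51 × 1.0989 = 10.4510 m/s

10.5 m/s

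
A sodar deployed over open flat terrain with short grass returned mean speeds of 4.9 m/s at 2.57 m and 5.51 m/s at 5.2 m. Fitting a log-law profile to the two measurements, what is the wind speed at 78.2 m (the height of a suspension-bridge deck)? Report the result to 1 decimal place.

7.9 m/s

Log law: V ∝ ln(z/z₀). From the pair, with r = V₁/V₂ = 0.88929,
ln z₀ = (ln z₁ − r·ln z₂)/(1 − r) = (0.9439 − 0.88929×1.6487)/0.11071 = -4.7172 → z₀ = 0.008940 m
V₃ = V₁ · ln(z₃/z₀)/ln(z₁/z₀) = 4.9 × 9.0765/5.6611 = 7.8562 m/s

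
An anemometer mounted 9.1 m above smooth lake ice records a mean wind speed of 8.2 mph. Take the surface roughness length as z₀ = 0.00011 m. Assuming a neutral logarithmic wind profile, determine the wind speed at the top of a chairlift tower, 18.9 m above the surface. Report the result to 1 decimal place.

8.7 mph

Log law: V(z) ∝ ln(z/z₀), so V₂/V₁ = ln(z₂/z₀) / ln(z₁/z₀).
ln(18.9/0.00011) = 12.0542, ln(9.1/0.00011) = 11.3233
V₂ = 8.2 × 12.0542/11.3233 = 8.2 × 1.0645 = 8.7293 mph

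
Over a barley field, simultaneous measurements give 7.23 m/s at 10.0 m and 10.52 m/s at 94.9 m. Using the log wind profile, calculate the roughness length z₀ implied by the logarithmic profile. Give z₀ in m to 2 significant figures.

z₀ ≈ 0.071 m

Log law: V(z) ∝ ln(z/z₀). With r = V₁/V₂ = 7.23/10.52 = 0.68726,
r · ln(z₂/z₀) = ln(z₁/z₀) ⇒ ln z₀ = (ln z₁ − r·ln z₂)/(1 − r)
ln z₀ = (2.30259 − 0.68726×4.55282) / 0.31274 = -2.6425
z₀ = exp(-2.6425) = 0.07119 m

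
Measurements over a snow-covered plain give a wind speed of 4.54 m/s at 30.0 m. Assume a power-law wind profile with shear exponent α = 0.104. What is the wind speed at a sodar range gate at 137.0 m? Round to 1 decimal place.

Power-law profile: V₂ = V₁ · (z₂/z₁)^α
V₂ = 4.54 × (137.0/30.0)^0.104 = 4.54 × (4.5667)^0.104
    = 4.54 × 1.1711 = 5.3168 m/s

5.3 m/s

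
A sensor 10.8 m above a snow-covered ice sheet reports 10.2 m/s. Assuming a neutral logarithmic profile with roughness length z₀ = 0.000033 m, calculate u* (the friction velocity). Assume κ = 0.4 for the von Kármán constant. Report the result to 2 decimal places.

u* ≈ 0.32 m/s

Log law: V(z) = (u*/κ) · ln(z/z₀) ⇒ u* = κ · V / ln(z/z₀)
u* = 0.4 × 10.2 / ln(10.8/0.000033) = 0.4 × 10.2 / 12.6985
   = 4.0800 / 12.6985 = 0.3213 m/s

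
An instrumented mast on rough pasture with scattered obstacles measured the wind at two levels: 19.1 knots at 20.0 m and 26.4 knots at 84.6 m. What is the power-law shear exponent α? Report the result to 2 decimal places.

Power law: V₂/V₁ = (z₂/z₁)^α ⇒ α = ln(V₂/V₁) / ln(z₂/z₁)
α = ln(26.4/19.1) / ln(84.6/20.0) = ln(1.3822) / ln(4.2300)
  = 0.32368 / 1.44220 = 0.22443

α ≈ 0.22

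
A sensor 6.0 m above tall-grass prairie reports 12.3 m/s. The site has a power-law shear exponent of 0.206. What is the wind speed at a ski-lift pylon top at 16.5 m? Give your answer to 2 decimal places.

Power-law profile: V₂ = V₁ · (z₂/z₁)^α
V₂ = 12.3 × (16.5/6.0)^0.206 = 12.3 × (2.7500)^0.206
    = 12.3 × 1.2317 = 15.1498 m/s

15.15 m/s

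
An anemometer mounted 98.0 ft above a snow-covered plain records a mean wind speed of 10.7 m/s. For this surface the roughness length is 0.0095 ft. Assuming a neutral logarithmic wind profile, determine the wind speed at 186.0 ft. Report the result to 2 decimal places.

Log law: V(z) ∝ ln(z/z₀), so V₂/V₁ = ln(z₂/z₀) / ln(z₁/z₀).
ln(186.0/0.0095) = 9.8822, ln(98.0/0.0095) = 9.2414
V₂ = 10.7 × 9.8822/9.2414 = 10.7 × 1.0693 = 11.4419 m/s

11.44 m/s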